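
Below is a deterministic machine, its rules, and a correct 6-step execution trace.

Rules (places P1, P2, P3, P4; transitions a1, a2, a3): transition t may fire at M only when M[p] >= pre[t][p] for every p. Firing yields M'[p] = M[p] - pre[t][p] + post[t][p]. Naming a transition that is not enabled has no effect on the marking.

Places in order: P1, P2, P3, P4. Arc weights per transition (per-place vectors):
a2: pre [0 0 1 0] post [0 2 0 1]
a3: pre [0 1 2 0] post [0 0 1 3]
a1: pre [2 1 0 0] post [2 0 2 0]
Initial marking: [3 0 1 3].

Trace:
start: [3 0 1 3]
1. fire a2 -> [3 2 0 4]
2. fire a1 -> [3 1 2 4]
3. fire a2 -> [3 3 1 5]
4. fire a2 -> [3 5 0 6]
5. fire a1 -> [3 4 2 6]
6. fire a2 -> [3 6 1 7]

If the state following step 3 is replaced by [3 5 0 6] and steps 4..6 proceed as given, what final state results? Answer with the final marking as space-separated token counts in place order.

state after step 3 := [3 5 0 6]
4. fire a2 -> [3 5 0 6]
5. fire a1 -> [3 4 2 6]
6. fire a2 -> [3 6 1 7]

3 6 1 7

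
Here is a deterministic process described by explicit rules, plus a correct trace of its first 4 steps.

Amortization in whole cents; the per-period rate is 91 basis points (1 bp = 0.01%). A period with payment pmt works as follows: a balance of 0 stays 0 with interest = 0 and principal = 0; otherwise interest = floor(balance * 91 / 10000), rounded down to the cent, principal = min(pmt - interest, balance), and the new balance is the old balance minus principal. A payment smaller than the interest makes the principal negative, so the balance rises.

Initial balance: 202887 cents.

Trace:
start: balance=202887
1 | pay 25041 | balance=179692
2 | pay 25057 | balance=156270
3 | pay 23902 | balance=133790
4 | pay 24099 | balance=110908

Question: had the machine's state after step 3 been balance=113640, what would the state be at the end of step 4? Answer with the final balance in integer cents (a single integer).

90575

state after step 3 := balance=113640
4 | pay 24099 | balance=90575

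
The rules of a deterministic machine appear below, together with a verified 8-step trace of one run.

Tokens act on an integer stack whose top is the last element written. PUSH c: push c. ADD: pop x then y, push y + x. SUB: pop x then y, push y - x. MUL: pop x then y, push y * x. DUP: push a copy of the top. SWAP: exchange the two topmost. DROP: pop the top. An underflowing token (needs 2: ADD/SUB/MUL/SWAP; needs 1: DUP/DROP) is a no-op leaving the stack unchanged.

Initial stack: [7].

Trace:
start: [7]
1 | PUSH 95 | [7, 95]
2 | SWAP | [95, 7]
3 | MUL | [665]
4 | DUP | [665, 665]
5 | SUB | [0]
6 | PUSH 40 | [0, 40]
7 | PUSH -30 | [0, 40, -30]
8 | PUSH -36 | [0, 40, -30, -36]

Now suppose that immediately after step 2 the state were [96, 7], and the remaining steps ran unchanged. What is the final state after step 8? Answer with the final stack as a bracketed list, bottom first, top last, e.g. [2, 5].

[0, 40, -30, -36]

state after step 2 := [96, 7]
3 | MUL | [672]
4 | DUP | [672, 672]
5 | SUB | [0]
6 | PUSH 40 | [0, 40]
7 | PUSH -30 | [0, 40, -30]
8 | PUSH -36 | [0, 40, -30, -36]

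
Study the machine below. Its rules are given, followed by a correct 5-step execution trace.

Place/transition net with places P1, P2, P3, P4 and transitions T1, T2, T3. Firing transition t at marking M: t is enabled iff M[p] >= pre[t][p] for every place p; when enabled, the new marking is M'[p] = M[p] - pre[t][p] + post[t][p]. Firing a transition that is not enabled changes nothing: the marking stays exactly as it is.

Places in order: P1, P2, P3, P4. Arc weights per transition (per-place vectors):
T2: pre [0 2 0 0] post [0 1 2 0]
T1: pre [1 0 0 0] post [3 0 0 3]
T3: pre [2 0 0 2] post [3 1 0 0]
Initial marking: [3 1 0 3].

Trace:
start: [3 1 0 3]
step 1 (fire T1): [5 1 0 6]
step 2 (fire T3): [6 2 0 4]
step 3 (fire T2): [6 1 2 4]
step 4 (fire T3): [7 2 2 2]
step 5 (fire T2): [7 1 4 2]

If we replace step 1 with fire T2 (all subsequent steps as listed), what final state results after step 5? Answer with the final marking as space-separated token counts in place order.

4 1 2 1

(re-executing from step 1 with the substitution; state before step 1: [3 1 0 3])
step 1 (fire T2): [3 1 0 3]
step 2 (fire T3): [4 2 0 1]
step 3 (fire T2): [4 1 2 1]
step 4 (fire T3): [4 1 2 1]
step 5 (fire T2): [4 1 2 1]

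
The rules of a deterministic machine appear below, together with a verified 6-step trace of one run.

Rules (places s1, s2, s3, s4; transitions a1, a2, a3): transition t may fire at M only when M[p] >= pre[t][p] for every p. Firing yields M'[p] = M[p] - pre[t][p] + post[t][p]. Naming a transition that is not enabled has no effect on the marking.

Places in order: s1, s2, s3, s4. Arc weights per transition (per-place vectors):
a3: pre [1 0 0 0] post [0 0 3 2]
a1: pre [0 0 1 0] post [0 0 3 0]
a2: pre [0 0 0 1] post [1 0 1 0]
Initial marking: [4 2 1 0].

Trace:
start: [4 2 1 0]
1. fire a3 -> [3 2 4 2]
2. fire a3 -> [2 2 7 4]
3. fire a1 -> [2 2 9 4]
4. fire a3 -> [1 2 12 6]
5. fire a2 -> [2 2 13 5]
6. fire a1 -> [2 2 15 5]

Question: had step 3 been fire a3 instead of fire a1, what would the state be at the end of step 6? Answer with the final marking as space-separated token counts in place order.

1 2 16 7

(re-executing from step 3 with the substitution; state before step 3: [2 2 7 4])
3. fire a3 -> [1 2 10 6]
4. fire a3 -> [0 2 13 8]
5. fire a2 -> [1 2 14 7]
6. fire a1 -> [1 2 16 7]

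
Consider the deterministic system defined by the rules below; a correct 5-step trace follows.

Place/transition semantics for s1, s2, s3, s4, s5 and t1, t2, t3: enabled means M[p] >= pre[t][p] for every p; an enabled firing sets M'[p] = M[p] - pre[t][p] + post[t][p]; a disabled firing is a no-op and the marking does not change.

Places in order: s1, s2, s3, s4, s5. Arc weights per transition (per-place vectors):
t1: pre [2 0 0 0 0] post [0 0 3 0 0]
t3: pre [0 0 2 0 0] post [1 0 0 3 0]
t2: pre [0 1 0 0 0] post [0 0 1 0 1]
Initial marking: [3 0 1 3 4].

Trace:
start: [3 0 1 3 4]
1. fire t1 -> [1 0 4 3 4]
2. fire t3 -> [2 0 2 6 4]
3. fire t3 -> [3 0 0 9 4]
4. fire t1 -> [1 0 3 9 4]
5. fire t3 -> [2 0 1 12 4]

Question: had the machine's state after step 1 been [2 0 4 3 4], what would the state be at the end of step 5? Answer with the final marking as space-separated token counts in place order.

3 0 1 12 4

state after step 1 := [2 0 4 3 4]
2. fire t3 -> [3 0 2 6 4]
3. fire t3 -> [4 0 0 9 4]
4. fire t1 -> [2 0 3 9 4]
5. fire t3 -> [3 0 1 12 4]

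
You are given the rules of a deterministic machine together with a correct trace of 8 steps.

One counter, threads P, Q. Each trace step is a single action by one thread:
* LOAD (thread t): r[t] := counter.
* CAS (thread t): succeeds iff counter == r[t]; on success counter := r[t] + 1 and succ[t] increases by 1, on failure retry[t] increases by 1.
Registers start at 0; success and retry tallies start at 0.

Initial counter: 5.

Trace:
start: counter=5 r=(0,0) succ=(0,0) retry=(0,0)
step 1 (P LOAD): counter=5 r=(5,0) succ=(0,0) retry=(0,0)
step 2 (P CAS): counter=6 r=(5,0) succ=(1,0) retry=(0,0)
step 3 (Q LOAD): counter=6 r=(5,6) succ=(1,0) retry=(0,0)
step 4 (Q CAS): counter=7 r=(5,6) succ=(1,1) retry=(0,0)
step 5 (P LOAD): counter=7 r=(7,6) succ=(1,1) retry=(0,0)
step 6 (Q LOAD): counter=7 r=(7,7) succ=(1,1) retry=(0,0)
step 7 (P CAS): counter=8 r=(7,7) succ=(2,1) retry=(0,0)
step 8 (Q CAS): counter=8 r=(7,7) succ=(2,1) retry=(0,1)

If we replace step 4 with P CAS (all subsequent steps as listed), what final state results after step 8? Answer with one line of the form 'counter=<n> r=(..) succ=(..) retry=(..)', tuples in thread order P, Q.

counter=7 r=(6,6) succ=(2,0) retry=(1,1)

(re-executing from step 4 with the substitution; state before step 4: counter=6 r=(5,6) succ=(1,0) retry=(0,0))
step 4 (P CAS): counter=6 r=(5,6) succ=(1,0) retry=(1,0)
step 5 (P LOAD): counter=6 r=(6,6) succ=(1,0) retry=(1,0)
step 6 (Q LOAD): counter=6 r=(6,6) succ=(1,0) retry=(1,0)
step 7 (P CAS): counter=7 r=(6,6) succ=(2,0) retry=(1,0)
step 8 (Q CAS): counter=7 r=(6,6) succ=(2,0) retry=(1,1)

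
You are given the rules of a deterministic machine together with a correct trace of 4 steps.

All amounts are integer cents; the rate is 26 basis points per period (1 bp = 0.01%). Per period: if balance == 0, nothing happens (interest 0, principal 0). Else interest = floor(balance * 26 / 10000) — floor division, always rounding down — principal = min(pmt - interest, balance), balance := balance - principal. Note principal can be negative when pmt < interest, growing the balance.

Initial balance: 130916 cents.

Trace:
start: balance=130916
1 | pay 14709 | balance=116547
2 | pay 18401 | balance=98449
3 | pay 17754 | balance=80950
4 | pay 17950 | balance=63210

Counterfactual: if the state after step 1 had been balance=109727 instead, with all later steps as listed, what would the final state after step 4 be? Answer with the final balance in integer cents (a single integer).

state after step 1 := balance=109727
2 | pay 18401 | balance=91611
3 | pay 17754 | balance=74095
4 | pay 17950 | balance=56337

56337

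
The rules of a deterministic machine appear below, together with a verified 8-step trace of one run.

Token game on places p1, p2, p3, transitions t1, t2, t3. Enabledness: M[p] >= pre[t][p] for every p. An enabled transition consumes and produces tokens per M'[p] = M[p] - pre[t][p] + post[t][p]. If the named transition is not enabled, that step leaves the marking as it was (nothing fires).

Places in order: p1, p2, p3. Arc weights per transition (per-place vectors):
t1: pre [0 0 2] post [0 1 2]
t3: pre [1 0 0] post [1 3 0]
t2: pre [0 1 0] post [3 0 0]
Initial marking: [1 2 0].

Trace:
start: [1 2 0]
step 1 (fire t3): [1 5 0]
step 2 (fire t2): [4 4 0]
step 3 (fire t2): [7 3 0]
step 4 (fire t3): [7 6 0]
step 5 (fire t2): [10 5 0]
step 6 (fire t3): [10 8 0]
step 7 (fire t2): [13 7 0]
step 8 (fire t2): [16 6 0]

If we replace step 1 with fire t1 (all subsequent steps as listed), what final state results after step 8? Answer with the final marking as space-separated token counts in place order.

16 3 0

(re-executing from step 1 with the substitution; state before step 1: [1 2 0])
step 1 (fire t1): [1 2 0]
step 2 (fire t2): [4 1 0]
step 3 (fire t2): [7 0 0]
step 4 (fire t3): [7 3 0]
step 5 (fire t2): [10 2 0]
step 6 (fire t3): [10 5 0]
step 7 (fire t2): [13 4 0]
step 8 (fire t2): [16 3 0]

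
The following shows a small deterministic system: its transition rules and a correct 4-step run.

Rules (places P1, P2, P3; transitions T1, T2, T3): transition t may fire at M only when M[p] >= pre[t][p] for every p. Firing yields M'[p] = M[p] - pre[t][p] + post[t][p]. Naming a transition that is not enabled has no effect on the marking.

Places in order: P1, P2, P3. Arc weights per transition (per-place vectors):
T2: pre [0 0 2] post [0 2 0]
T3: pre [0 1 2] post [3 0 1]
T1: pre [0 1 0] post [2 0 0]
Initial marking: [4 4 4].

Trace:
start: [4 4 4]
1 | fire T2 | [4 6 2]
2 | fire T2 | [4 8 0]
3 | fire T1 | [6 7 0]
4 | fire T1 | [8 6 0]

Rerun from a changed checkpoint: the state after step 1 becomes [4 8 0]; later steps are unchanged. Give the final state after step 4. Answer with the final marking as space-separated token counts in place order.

8 6 0

state after step 1 := [4 8 0]
2 | fire T2 | [4 8 0]
3 | fire T1 | [6 7 0]
4 | fire T1 | [8 6 0]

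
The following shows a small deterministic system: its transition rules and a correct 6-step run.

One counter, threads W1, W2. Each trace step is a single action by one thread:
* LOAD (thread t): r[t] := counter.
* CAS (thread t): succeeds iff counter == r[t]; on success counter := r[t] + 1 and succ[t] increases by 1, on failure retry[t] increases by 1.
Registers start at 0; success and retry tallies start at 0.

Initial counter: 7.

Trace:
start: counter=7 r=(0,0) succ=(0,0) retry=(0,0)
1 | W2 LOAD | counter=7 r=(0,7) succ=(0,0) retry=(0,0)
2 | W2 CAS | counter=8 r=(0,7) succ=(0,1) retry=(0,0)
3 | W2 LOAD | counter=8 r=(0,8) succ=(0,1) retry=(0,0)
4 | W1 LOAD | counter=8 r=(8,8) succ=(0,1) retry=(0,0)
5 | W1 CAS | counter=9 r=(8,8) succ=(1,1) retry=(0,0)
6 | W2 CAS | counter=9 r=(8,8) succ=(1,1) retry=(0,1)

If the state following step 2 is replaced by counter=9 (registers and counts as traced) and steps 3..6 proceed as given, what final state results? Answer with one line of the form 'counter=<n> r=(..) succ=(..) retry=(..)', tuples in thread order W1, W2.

state after step 2 := counter=9 r=(0,7) succ=(0,1) retry=(0,0)
3 | W2 LOAD | counter=9 r=(0,9) succ=(0,1) retry=(0,0)
4 | W1 LOAD | counter=9 r=(9,9) succ=(0,1) retry=(0,0)
5 | W1 CAS | counter=10 r=(9,9) succ=(1,1) retry=(0,0)
6 | W2 CAS | counter=10 r=(9,9) succ=(1,1) retry=(0,1)

counter=10 r=(9,9) succ=(1,1) retry=(0,1)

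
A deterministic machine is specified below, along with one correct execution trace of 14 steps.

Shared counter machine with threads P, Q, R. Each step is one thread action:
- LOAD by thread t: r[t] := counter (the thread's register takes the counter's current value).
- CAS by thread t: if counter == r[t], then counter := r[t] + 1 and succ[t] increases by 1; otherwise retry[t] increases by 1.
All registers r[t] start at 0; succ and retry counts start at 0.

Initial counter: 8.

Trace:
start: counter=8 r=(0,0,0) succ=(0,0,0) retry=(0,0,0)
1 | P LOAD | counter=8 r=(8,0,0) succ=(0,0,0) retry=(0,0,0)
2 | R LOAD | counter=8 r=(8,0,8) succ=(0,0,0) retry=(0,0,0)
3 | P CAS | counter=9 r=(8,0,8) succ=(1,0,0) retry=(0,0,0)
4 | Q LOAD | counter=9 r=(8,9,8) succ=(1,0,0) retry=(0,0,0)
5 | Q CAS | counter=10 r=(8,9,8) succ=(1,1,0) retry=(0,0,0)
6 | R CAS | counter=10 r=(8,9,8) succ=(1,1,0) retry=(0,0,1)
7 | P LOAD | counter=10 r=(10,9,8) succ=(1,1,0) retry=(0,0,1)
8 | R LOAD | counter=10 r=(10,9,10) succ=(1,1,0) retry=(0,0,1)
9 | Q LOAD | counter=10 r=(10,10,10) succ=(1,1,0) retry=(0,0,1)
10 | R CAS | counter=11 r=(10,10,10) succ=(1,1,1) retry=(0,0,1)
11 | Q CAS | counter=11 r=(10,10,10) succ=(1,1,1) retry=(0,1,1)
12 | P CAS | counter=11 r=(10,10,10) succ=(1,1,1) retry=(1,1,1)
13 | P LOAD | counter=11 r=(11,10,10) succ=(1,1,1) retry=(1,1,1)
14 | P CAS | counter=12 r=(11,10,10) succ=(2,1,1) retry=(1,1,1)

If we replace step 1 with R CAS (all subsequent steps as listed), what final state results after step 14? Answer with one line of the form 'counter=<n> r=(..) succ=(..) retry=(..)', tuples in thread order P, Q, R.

(re-executing from step 1 with the substitution; state before step 1: counter=8 r=(0,0,0) succ=(0,0,0) retry=(0,0,0))
1 | R CAS | counter=8 r=(0,0,0) succ=(0,0,0) retry=(0,0,1)
2 | R LOAD | counter=8 r=(0,0,8) succ=(0,0,0) retry=(0,0,1)
3 | P CAS | counter=8 r=(0,0,8) succ=(0,0,0) retry=(1,0,1)
4 | Q LOAD | counter=8 r=(0,8,8) succ=(0,0,0) retry=(1,0,1)
5 | Q CAS | counter=9 r=(0,8,8) succ=(0,1,0) retry=(1,0,1)
6 | R CAS | counter=9 r=(0,8,8) succ=(0,1,0) retry=(1,0,2)
7 | P LOAD | counter=9 r=(9,8,8) succ=(0,1,0) retry=(1,0,2)
8 | R LOAD | counter=9 r=(9,8,9) succ=(0,1,0) retry=(1,0,2)
9 | Q LOAD | counter=9 r=(9,9,9) succ=(0,1,0) retry=(1,0,2)
10 | R CAS | counter=10 r=(9,9,9) succ=(0,1,1) retry=(1,0,2)
11 | Q CAS | counter=10 r=(9,9,9) succ=(0,1,1) retry=(1,1,2)
12 | P CAS | counter=10 r=(9,9,9) succ=(0,1,1) retry=(2,1,2)
13 | P LOAD | counter=10 r=(10,9,9) succ=(0,1,1) retry=(2,1,2)
14 | P CAS | counter=11 r=(10,9,9) succ=(1,1,1) retry=(2,1,2)

counter=11 r=(10,9,9) succ=(1,1,1) retry=(2,1,2)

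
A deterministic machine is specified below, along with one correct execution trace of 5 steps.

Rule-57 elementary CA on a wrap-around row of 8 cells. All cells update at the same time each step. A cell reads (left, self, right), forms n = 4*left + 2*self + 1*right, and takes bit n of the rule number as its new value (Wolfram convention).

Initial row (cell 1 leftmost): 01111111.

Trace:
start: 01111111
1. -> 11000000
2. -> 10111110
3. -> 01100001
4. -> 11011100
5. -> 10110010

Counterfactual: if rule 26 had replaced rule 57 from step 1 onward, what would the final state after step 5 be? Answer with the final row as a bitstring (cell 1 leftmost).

(re-executing steps 1..5 under rule 26; state before step 1: 01111111)
1. -> 01000000
2. -> 10100000
3. -> 00010001
4. -> 10101010
5. -> 00000000

00000000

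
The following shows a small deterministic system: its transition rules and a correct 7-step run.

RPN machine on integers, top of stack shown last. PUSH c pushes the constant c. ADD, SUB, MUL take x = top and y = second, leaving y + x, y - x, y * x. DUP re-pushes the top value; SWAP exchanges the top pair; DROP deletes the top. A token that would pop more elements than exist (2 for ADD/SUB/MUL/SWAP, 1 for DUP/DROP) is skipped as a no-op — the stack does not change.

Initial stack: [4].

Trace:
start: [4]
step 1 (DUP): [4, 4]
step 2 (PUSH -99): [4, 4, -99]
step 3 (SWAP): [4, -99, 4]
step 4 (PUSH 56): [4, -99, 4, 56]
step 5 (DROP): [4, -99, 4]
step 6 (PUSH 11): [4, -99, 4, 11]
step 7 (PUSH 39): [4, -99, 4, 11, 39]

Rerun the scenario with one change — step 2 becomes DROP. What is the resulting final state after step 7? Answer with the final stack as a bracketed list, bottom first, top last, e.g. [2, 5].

[4, 11, 39]

(re-executing from step 2 with the substitution; state before step 2: [4, 4])
step 2 (DROP): [4]
step 3 (SWAP): [4]
step 4 (PUSH 56): [4, 56]
step 5 (DROP): [4]
step 6 (PUSH 11): [4, 11]
step 7 (PUSH 39): [4, 11, 39]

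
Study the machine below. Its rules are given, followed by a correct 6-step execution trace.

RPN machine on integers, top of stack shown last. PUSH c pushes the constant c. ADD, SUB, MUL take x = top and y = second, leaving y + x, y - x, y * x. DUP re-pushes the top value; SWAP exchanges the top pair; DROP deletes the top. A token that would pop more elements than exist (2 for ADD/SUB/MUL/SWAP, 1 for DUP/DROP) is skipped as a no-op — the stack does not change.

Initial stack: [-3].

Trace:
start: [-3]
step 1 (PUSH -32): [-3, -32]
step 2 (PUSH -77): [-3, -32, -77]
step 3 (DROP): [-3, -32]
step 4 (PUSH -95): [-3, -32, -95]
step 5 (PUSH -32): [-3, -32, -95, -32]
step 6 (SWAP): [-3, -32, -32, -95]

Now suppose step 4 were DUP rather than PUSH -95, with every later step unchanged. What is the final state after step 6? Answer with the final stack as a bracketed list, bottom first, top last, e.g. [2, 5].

[-3, -32, -32, -32]

(re-executing from step 4 with the substitution; state before step 4: [-3, -32])
step 4 (DUP): [-3, -32, -32]
step 5 (PUSH -32): [-3, -32, -32, -32]
step 6 (SWAP): [-3, -32, -32, -32]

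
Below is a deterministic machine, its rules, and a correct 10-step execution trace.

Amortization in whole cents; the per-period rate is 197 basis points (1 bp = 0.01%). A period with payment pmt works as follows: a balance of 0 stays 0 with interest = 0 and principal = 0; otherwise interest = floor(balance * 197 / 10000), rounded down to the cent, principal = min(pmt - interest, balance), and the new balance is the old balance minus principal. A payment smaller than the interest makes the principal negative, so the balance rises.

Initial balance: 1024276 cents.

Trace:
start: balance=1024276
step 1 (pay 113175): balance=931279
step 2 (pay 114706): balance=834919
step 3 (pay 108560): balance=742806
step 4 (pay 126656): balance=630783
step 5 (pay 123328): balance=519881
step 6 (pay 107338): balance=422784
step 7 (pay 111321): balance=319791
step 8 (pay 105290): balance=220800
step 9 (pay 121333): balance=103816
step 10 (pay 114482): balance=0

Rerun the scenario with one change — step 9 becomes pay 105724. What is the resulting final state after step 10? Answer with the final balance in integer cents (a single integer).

7295

(re-executing from step 9 with the substitution; state before step 9: balance=220800)
step 9 (pay 105724): balance=119425
step 10 (pay 114482): balance=7295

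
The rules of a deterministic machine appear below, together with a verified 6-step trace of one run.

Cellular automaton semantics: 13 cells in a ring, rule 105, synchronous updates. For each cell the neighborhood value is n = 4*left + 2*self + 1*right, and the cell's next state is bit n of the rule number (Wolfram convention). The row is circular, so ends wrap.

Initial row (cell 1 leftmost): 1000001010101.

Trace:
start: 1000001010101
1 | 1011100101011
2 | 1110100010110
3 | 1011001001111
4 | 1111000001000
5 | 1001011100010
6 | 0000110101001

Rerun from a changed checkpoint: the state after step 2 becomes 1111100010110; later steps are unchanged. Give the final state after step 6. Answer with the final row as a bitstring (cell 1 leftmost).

0001110001000

state after step 2 := 1111100010110
3 | 1000101001111
4 | 1010010001000
5 | 0100000100010
6 | 0001110001000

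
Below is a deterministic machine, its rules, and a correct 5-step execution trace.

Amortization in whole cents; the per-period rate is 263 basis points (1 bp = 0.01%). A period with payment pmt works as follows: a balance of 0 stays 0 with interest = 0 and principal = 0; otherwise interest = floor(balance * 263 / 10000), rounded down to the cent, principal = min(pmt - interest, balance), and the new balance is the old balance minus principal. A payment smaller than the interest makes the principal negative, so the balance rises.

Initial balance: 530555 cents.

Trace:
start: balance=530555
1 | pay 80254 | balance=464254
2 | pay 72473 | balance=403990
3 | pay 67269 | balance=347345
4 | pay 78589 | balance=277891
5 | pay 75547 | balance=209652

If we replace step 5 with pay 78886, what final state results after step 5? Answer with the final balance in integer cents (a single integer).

(re-executing from step 5 with the substitution; state before step 5: balance=277891)
5 | pay 78886 | balance=206313

206313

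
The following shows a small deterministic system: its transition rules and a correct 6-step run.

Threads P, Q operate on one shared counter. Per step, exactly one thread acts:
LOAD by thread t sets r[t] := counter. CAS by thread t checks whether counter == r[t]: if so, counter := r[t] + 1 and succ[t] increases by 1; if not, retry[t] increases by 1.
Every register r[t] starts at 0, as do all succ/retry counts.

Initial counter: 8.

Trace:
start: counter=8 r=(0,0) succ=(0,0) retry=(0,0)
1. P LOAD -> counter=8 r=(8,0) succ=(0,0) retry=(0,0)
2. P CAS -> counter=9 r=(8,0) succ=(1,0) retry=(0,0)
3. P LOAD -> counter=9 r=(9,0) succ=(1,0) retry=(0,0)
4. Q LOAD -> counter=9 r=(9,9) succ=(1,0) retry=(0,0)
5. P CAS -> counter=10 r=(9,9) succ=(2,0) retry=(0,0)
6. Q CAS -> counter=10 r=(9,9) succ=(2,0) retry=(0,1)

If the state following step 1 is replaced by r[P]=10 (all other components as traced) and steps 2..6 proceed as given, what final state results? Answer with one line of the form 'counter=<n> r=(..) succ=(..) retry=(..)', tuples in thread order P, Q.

state after step 1 := counter=8 r=(10,0) succ=(0,0) retry=(0,0)
2. P CAS -> counter=8 r=(10,0) succ=(0,0) retry=(1,0)
3. P LOAD -> counter=8 r=(8,0) succ=(0,0) retry=(1,0)
4. Q LOAD -> counter=8 r=(8,8) succ=(0,0) retry=(1,0)
5. P CAS -> counter=9 r=(8,8) succ=(1,0) retry=(1,0)
6. Q CAS -> counter=9 r=(8,8) succ=(1,0) retry=(1,1)

counter=9 r=(8,8) succ=(1,0) retry=(1,1)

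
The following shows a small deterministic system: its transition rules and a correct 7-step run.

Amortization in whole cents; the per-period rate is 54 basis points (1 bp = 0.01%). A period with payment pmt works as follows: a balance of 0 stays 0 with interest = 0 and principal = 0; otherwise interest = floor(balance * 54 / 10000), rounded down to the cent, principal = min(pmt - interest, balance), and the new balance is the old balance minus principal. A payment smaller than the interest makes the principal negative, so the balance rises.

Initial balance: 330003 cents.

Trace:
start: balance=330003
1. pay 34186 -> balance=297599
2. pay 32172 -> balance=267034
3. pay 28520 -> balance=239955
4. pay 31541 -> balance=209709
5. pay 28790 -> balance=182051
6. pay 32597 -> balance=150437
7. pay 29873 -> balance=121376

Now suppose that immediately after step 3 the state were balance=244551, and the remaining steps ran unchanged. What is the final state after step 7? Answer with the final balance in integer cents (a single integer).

state after step 3 := balance=244551
4. pay 31541 -> balance=214330
5. pay 28790 -> balance=186697
6. pay 32597 -> balance=155108
7. pay 29873 -> balance=126072

126072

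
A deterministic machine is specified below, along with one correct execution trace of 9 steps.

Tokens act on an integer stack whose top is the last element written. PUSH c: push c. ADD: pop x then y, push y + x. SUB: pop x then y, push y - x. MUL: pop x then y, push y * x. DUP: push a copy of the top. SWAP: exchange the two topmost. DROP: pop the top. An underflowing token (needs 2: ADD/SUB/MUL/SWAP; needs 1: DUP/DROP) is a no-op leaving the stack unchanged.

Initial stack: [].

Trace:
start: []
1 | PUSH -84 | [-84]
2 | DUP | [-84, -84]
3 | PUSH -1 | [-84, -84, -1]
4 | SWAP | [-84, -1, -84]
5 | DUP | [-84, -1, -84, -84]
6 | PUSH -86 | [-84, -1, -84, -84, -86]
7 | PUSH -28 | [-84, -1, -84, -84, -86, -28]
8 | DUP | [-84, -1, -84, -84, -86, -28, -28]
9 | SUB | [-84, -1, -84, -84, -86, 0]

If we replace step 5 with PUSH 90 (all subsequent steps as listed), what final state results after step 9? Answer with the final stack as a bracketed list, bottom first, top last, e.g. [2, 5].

[-84, -1, -84, 90, -86, 0]

(re-executing from step 5 with the substitution; state before step 5: [-84, -1, -84])
5 | PUSH 90 | [-84, -1, -84, 90]
6 | PUSH -86 | [-84, -1, -84, 90, -86]
7 | PUSH -28 | [-84, -1, -84, 90, -86, -28]
8 | DUP | [-84, -1, -84, 90, -86, -28, -28]
9 | SUB | [-84, -1, -84, 90, -86, 0]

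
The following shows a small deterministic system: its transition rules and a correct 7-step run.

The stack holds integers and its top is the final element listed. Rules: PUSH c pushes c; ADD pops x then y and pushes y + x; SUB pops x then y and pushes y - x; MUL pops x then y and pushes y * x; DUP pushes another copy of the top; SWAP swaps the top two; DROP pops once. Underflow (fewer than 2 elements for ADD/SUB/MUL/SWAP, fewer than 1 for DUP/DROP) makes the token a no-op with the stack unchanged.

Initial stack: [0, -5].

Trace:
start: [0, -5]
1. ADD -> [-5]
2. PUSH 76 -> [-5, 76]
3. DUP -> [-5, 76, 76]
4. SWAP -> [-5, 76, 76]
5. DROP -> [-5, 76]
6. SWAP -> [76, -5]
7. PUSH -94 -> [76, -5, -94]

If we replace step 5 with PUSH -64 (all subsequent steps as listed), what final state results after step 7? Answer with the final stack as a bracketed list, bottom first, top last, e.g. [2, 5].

[-5, 76, -64, 76, -94]

(re-executing from step 5 with the substitution; state before step 5: [-5, 76, 76])
5. PUSH -64 -> [-5, 76, 76, -64]
6. SWAP -> [-5, 76, -64, 76]
7. PUSH -94 -> [-5, 76, -64, 76, -94]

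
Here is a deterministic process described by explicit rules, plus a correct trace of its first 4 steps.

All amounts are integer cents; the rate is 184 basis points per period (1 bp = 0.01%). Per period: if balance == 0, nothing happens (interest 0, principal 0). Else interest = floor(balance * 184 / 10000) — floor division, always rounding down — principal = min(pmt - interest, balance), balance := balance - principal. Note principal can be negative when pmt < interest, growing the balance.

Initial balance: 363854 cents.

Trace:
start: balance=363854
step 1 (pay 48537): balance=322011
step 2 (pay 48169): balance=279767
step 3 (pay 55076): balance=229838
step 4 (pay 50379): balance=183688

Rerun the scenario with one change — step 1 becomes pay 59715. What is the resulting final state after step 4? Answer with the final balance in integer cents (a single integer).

171881

(re-executing from step 1 with the substitution; state before step 1: balance=363854)
step 1 (pay 59715): balance=310833
step 2 (pay 48169): balance=268383
step 3 (pay 55076): balance=218245
step 4 (pay 50379): balance=171881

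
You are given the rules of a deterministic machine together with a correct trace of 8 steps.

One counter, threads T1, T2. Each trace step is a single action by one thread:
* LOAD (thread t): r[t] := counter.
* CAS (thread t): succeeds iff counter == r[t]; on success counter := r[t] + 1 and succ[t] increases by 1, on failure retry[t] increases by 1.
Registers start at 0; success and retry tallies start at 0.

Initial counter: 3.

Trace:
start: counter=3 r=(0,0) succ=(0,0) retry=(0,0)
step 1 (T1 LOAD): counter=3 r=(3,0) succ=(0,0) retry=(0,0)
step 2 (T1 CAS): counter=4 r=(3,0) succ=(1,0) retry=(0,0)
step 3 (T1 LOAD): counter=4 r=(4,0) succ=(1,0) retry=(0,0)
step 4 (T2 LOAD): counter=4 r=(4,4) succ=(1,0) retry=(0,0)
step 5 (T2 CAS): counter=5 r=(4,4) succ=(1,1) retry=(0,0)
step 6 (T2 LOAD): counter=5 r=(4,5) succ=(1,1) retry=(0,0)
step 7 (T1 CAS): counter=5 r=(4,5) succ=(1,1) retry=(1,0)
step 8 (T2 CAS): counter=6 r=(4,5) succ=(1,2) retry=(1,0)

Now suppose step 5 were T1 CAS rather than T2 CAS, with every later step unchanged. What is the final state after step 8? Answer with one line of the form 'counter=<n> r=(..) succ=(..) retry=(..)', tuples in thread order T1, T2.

(re-executing from step 5 with the substitution; state before step 5: counter=4 r=(4,4) succ=(1,0) retry=(0,0))
step 5 (T1 CAS): counter=5 r=(4,4) succ=(2,0) retry=(0,0)
step 6 (T2 LOAD): counter=5 r=(4,5) succ=(2,0) retry=(0,0)
step 7 (T1 CAS): counter=5 r=(4,5) succ=(2,0) retry=(1,0)
step 8 (T2 CAS): counter=6 r=(4,5) succ=(2,1) retry=(1,0)

counter=6 r=(4,5) succ=(2,1) retry=(1,0)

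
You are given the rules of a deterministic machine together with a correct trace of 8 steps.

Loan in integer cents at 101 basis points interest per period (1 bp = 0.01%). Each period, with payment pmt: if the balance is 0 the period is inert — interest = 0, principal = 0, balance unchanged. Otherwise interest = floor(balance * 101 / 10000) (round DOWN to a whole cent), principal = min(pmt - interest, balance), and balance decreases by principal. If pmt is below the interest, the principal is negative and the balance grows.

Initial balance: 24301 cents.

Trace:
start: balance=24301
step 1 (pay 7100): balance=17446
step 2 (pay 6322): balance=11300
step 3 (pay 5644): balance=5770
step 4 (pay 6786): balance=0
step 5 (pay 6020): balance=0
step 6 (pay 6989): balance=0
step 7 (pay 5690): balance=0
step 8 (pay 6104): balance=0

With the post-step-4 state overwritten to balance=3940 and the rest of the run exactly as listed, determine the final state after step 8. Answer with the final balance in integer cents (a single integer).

state after step 4 := balance=3940
step 5 (pay 6020): balance=0
step 6 (pay 6989): balance=0
step 7 (pay 5690): balance=0
step 8 (pay 6104): balance=0

0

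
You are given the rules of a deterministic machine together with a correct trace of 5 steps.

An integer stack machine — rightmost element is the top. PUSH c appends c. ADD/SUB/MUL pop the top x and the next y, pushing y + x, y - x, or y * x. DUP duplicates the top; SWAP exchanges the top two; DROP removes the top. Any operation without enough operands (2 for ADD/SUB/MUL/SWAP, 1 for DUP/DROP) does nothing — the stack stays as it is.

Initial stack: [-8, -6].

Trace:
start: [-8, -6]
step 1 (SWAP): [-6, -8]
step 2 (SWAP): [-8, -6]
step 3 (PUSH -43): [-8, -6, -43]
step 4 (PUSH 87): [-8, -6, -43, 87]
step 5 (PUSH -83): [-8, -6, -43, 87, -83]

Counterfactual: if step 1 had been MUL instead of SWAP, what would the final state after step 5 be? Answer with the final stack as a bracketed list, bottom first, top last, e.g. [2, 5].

[48, -43, 87, -83]

(re-executing from step 1 with the substitution; state before step 1: [-8, -6])
step 1 (MUL): [48]
step 2 (SWAP): [48]
step 3 (PUSH -43): [48, -43]
step 4 (PUSH 87): [48, -43, 87]
step 5 (PUSH -83): [48, -43, 87, -83]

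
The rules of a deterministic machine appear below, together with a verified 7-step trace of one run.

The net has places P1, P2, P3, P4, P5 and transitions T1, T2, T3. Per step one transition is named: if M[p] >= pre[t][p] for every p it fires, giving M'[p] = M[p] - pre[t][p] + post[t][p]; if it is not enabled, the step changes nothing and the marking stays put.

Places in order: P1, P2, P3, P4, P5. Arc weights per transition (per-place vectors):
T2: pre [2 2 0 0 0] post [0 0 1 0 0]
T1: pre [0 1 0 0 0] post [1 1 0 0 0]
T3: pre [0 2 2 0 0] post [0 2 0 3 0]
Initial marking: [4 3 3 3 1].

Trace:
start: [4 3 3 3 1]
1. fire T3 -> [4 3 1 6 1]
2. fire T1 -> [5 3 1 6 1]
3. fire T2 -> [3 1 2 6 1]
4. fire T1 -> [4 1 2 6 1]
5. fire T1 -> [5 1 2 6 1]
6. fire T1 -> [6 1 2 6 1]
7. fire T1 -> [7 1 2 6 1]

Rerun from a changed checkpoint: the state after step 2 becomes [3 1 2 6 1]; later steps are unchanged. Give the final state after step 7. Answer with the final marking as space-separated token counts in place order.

state after step 2 := [3 1 2 6 1]
3. fire T2 -> [3 1 2 6 1]
4. fire T1 -> [4 1 2 6 1]
5. fire T1 -> [5 1 2 6 1]
6. fire T1 -> [6 1 2 6 1]
7. fire T1 -> [7 1 2 6 1]

7 1 2 6 1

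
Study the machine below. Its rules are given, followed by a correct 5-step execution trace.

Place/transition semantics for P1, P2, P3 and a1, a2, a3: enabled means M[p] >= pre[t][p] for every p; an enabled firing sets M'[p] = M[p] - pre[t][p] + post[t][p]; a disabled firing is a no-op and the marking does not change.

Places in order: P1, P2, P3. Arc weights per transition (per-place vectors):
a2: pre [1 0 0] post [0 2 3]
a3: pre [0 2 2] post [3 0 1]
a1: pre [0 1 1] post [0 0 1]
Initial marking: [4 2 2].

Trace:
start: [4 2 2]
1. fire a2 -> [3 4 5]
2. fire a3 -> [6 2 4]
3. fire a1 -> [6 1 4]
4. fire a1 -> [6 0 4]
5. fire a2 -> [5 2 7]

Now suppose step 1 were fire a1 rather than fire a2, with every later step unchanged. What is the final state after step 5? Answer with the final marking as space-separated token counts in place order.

(re-executing from step 1 with the substitution; state before step 1: [4 2 2])
1. fire a1 -> [4 1 2]
2. fire a3 -> [4 1 2]
3. fire a1 -> [4 0 2]
4. fire a1 -> [4 0 2]
5. fire a2 -> [3 2 5]

3 2 5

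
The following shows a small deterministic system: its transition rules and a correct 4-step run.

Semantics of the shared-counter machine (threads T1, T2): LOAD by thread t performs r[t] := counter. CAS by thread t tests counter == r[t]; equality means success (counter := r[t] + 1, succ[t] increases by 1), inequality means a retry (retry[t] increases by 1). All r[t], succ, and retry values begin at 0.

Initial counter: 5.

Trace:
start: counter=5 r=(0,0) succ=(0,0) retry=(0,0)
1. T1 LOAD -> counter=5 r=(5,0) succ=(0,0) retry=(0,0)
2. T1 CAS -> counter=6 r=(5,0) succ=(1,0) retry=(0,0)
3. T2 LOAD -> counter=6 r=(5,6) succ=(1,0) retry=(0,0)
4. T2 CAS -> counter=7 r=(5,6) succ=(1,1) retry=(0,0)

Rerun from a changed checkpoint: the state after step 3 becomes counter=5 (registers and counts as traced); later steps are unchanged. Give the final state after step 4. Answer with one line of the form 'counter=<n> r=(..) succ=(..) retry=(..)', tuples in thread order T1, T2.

counter=5 r=(5,6) succ=(1,0) retry=(0,1)

state after step 3 := counter=5 r=(5,6) succ=(1,0) retry=(0,0)
4. T2 CAS -> counter=5 r=(5,6) succ=(1,0) retry=(0,1)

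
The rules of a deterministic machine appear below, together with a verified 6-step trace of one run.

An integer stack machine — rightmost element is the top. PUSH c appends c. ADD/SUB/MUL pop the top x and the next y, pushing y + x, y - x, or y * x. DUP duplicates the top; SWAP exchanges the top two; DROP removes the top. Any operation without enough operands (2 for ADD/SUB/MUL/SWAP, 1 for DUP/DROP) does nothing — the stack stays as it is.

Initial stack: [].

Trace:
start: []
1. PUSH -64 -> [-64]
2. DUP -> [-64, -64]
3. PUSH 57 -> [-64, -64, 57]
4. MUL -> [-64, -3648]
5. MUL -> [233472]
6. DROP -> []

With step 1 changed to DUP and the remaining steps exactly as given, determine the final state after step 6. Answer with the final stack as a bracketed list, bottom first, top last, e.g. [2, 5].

[]

(re-executing from step 1 with the substitution; state before step 1: [])
1. DUP -> []
2. DUP -> []
3. PUSH 57 -> [57]
4. MUL -> [57]
5. MUL -> [57]
6. DROP -> []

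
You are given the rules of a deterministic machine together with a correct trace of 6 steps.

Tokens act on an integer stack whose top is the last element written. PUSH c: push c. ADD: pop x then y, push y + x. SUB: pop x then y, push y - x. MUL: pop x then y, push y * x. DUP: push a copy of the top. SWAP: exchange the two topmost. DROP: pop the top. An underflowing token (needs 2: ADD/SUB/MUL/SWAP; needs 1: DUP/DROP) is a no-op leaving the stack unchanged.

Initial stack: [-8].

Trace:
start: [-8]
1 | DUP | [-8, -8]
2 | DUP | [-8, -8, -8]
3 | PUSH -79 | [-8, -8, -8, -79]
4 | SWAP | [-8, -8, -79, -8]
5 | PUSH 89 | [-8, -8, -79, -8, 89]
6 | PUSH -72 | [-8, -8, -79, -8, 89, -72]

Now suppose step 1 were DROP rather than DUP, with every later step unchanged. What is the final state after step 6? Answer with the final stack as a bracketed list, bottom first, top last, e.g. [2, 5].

(re-executing from step 1 with the substitution; state before step 1: [-8])
1 | DROP | []
2 | DUP | []
3 | PUSH -79 | [-79]
4 | SWAP | [-79]
5 | PUSH 89 | [-79, 89]
6 | PUSH -72 | [-79, 89, -72]

[-79, 89, -72]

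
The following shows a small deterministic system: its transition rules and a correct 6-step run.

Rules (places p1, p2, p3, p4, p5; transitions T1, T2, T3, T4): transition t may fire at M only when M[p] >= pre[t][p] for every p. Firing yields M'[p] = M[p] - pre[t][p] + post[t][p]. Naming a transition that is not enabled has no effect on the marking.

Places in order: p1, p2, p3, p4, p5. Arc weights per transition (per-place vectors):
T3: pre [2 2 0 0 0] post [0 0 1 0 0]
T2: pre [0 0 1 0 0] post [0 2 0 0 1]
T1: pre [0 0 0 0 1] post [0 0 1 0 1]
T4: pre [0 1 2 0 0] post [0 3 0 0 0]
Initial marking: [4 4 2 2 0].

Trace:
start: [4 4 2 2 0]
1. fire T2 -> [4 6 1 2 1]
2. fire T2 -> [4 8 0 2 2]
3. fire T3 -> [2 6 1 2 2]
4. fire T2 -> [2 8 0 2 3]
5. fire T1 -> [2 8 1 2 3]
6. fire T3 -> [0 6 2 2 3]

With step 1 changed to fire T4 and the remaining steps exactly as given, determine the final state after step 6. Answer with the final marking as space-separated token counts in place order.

(re-executing from step 1 with the substitution; state before step 1: [4 4 2 2 0])
1. fire T4 -> [4 6 0 2 0]
2. fire T2 -> [4 6 0 2 0]
3. fire T3 -> [2 4 1 2 0]
4. fire T2 -> [2 6 0 2 1]
5. fire T1 -> [2 6 1 2 1]
6. fire T3 -> [0 4 2 2 1]

0 4 2 2 1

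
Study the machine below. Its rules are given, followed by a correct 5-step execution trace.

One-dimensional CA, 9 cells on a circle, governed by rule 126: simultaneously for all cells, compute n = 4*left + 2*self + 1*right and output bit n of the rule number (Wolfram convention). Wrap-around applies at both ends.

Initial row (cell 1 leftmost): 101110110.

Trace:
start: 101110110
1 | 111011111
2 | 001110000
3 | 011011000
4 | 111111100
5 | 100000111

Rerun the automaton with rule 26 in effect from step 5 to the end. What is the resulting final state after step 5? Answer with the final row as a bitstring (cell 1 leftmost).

100000011

(re-executing step 5 under rule 26; state before step 5: 111111100)
5 | 100000011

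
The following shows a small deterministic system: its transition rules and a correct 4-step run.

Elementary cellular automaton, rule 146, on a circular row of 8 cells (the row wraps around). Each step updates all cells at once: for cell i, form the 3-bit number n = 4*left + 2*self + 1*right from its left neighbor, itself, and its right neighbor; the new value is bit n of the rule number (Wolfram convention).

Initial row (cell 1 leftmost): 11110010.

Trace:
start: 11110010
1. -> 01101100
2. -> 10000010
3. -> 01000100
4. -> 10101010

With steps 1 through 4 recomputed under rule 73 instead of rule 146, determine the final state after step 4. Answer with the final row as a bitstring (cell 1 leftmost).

10010110

(re-executing steps 1..4 under rule 73; state before step 1: 11110010)
1. -> 10010000
2. -> 00000110
3. -> 11110110
4. -> 10010110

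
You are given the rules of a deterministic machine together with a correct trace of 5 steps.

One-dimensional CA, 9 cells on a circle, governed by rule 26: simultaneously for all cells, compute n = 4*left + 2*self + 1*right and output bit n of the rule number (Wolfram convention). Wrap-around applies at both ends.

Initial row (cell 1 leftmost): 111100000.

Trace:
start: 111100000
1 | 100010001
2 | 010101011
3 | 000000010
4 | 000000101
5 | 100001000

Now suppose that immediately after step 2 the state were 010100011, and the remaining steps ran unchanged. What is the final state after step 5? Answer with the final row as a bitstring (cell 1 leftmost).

state after step 2 := 010100011
3 | 000010110
4 | 000100101
5 | 101011000

101011000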